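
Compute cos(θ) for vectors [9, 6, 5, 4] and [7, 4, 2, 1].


A·B = 9·7 + 6·4 + 5·2 + 4·1 = 101
‖A‖ = √158 = 12.5698, ‖B‖ = √70 = 8.3666
cos = 101/(√158·√70) = 101/√11060 = 0.9604

0.9604


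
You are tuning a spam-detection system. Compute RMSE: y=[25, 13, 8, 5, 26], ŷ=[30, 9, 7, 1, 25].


MSE = 59/5 = 11.8
RMSE = √(59/5) = 3.4351

3.4351


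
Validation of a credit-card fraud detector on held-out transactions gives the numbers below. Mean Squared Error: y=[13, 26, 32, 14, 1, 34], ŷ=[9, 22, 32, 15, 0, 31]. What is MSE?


Squared errors: (13-9)²=16, (26-22)²=16, (32-32)²=0, (14-15)²=1, (1-0)²=1, (34-31)²=9
Sum = 43
MSE = 43/6 = 43/6

43/6


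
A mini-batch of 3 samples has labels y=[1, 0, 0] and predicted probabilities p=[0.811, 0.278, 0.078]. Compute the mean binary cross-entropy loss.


L[0] = -ln(0.811) = 0.2095
L[1] = -ln(1-0.278) = -ln(0.722) = 0.3257
L[2] = -ln(1-0.078) = -ln(0.922) = 0.0812
mean = (0.2095 + 0.3257 + 0.0812)/3 = 0.2055

0.2055


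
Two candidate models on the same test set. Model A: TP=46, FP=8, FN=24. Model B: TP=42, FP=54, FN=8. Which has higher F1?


Model A: P=46/54=0.8519, R=46/70=0.6571, F1=2PR/(P+R)=2TP/(2TP+FP+FN)=92/124=0.7419
Model B: P=42/96=0.4375, R=42/50=0.84, F1=2PR/(P+R)=2TP/(2TP+FP+FN)=84/146=0.5753
0.7419 > 0.5753 → Model A

Model A


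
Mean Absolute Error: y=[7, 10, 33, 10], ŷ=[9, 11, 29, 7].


Absolute errors: |7-9|=2, |10-11|=1, |33-29|=4, |10-7|=3
Sum = 10
MAE = 10/4 = 5/2

5/2


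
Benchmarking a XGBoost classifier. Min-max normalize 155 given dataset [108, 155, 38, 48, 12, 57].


min=12, max=155
(155-12)/(155-12) = 143/143 = 1.0

1.0


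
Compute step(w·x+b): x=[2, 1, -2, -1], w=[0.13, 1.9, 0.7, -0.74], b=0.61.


z = (2)·(0.13) + (1)·(1.9) + (-2)·(0.7) + (-1)·(-0.74) + 0.61
  = 2.11
step(z) = 1 (z≥0)

1


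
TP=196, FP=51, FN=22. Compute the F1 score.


Precision = 196/247 = 0.7935
Recall = 196/218 = 0.8991
F1 = 2·P·R/(P+R) = 2·TP/(2·TP+FP+FN) = 392/(392+51+22) = 392/465 = 0.843

0.843


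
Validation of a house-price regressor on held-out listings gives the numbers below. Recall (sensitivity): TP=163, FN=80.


Recall = TP/(TP+FN)
= 163/(163+80)
= 163/243 = 67.08%

67.08%


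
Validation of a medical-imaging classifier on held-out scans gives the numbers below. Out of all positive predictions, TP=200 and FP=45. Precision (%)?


Precision = TP/(TP+FP)
= 200/(200+45)
= 200/245 = 81.63%

81.63%


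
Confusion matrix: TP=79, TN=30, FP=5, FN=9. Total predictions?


Total = TP + TN + FP + FN
= 79 + 30 + 5 + 9
= 123
(Predicted positive: 84, predicted negative: 39)

123


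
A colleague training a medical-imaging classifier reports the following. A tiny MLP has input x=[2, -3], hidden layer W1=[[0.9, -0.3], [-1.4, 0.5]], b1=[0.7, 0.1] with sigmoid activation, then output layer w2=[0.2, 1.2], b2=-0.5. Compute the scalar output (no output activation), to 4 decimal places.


z1[0] = (0.9)·(2) + (-0.3)·(-3) + 0.7 = 3.4
z1[1] = (-1.4)·(2) + (0.5)·(-3) + 0.1 = -4.2
h = sigmoid(z1) = [0.9677, 0.0148]
output = (0.2)·(0.9677) + (1.2)·(0.0148) - 0.5 = -0.2887

-0.2887


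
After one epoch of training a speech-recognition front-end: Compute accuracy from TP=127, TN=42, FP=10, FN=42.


Accuracy = (TP+TN)/(TP+TN+FP+FN)
= (127+42)/(221)
= 169/221 = 76.47%

76.47%


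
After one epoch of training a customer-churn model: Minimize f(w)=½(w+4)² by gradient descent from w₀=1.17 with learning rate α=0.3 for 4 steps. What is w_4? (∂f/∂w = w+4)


step 1: grad = 1.17+4 = 5.17; w = 1.17 - 0.3·(5.17) = -0.381
step 2: grad = -0.381+4 = 3.619; w = -0.381 - 0.3·(3.619) = -1.4667
step 3: grad = -1.4667+4 = 2.5333; w = -1.4667 - 0.3·(2.5333) = -2.22669
step 4: grad = -2.22669+4 = 1.77331; w = -2.22669 - 0.3·(1.77331) = -2.758683

-2.758683


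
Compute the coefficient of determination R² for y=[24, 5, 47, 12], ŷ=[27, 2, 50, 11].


ȳ = 22
SS_res = Σ(y-ŷ)² = 28
SS_tot = Σ(y-ȳ)² = 1018
R² = 1 - SS_res/SS_tot = 1 - 0.0275 = 0.9725

0.9725


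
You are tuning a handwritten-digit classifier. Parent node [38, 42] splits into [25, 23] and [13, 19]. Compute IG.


Parent = [38, 42], H_parent = 0.9982
H_left = 0.9987 (n=48), H_right = 0.9745 (n=32)
H_children = (48/80)·0.9987 + (32/80)·0.9745 = 0.989
IG = 0.9982 - 0.989 = 0.0092

0.0092


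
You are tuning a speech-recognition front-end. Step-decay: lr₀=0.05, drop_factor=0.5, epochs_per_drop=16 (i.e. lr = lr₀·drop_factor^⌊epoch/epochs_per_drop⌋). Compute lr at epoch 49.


n_drops = ⌊49/16⌋ = 3
lr = 0.05·0.5^3 = 0.05·0.125 = 0.00625

0.00625


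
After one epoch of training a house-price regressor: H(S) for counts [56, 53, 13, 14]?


Probabilities: [56/136, 53/136, 13/136, 14/136] ≈ [0.4118, 0.3897, 0.0956, 0.1029]
H = -((56/136)·log₂(56/136) + (53/136)·log₂(53/136) + (13/136)·log₂(13/136) + (14/136)·log₂(14/136))
  = 1.7183 bits

1.7183 bits


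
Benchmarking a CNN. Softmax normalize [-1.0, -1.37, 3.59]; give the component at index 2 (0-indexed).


Exponentials: e^-1.0=0.3679, e^-1.37=0.2541, e^3.59=36.2341
Sum = 36.8561
Softmax = [0.01, 0.0069, 0.9831]
p[2] = 36.2341/36.8561 = 0.9831

0.9831


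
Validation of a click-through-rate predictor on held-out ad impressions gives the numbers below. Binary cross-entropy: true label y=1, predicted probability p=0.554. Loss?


BCE = -[y·ln(p) + (1-y)·ln(1-p)]
= -1·ln(0.554) - 0
= -ln(0.554) = 0.5906

0.5906


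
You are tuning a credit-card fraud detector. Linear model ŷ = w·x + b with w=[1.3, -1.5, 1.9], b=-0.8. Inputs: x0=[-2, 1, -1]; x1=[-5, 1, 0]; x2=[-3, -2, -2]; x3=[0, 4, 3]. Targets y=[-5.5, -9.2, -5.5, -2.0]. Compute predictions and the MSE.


ŷ0 = (1.3)·(-2) + (-1.5)·(1) + (1.9)·(-1) - 0.8 = -6.8
ŷ1 = (1.3)·(-5) + (-1.5)·(1) + (1.9)·(0) - 0.8 = -8.8
ŷ2 = (1.3)·(-3) + (-1.5)·(-2) + (1.9)·(-2) - 0.8 = -5.5
ŷ3 = (1.3)·(0) + (-1.5)·(4) + (1.9)·(3) - 0.8 = -1.1
errors² = [1.69, 0.16, 0.0, 0.81]
MSE = 2.6600/4 = 0.665

0.665


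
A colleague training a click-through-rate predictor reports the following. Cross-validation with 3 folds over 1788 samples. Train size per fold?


Fold size = 1788/3 = 596
Training per fold = 1788 - 596 = 1192

1192


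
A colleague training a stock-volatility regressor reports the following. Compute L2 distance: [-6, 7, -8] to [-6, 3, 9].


d = √((-6+ 6)² + (7-3)² + (-8-9)²)
  = √(0 + 16 + 289)
  = √305 = 17.4642

17.4642


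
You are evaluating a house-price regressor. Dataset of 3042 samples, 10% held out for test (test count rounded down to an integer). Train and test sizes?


Test = ⌊3042·10/100⌋ = 304
Train = 3042 - 304 = 2738

Train: 2738, Test: 304


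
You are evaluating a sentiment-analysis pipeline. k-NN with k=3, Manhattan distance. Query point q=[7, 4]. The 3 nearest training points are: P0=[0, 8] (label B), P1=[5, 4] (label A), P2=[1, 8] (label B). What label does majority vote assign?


d(q,P0) = 11  (label B)
d(q,P1) = 2  (label A)
d(q,P2) = 10  (label B)
Votes: A=1, B=2
Majority → B

B


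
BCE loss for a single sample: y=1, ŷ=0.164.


BCE = -[y·ln(p) + (1-y)·ln(1-p)]
= -1·ln(0.164) - 0
= -ln(0.164) = 1.8079

1.8079


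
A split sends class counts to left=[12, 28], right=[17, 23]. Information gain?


Parent = [29, 51], H_parent = 0.9447
H_left = 0.8813 (n=40), H_right = 0.9837 (n=40)
H_children = (40/80)·0.8813 + (40/80)·0.9837 = 0.9325
IG = 0.9447 - 0.9325 = 0.0122

0.0122


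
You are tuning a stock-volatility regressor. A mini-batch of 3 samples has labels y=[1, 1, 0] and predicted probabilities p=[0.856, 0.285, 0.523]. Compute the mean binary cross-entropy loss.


L[0] = -ln(0.856) = 0.1555
L[1] = -ln(0.285) = 1.2553
L[2] = -ln(1-0.523) = -ln(0.477) = 0.7402
mean = (0.1555 + 1.2553 + 0.7402)/3 = 0.717

0.717


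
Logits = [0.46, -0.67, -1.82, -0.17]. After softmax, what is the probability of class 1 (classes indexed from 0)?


Exponentials: e^0.46=1.5841, e^-0.67=0.5117, e^-1.82=0.162, e^-0.17=0.8437
Sum = 3.1015
Softmax = [0.5107, 0.165, 0.0522, 0.272]
p[1] = 0.5117/3.1015 = 0.165

0.165


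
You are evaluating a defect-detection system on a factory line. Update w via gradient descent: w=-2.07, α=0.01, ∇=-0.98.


w_new = w - α·∇
= -2.07 - 0.01·-0.98
= -2.07 + 0.0098
= -2.0602

-2.0602


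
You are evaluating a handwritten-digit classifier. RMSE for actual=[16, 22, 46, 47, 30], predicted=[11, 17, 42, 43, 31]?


MSE = 83/5 = 16.6
RMSE = √(83/5) = 4.0743

4.0743


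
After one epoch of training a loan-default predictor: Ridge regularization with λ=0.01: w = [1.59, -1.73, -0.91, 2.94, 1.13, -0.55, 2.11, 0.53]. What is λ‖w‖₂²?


‖w‖₂² = (1.59)² + (-1.73)² + (-0.91)² + (2.94)² + (1.13)² + (-0.55)² + (2.11)² + (0.53)²
     = 2.5281 + 2.9929 + 0.8281 + 8.6436 + 1.2769 + 0.3025 + 4.4521 + 0.2809
     = 21.3051
λ·‖w‖₂² = 0.01·21.3051 = 0.213051

0.213051


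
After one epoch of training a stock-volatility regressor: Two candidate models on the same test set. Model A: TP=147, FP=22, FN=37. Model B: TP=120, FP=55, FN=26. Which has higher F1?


Model A: P=147/169=0.8698, R=147/184=0.7989, F1=2PR/(P+R)=2TP/(2TP+FP+FN)=294/353=0.8329
Model B: P=120/175=0.6857, R=120/146=0.8219, F1=2PR/(P+R)=2TP/(2TP+FP+FN)=240/321=0.7477
0.8329 > 0.7477 → Model A

Model A


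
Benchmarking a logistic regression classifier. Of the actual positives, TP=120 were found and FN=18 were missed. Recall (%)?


Recall = TP/(TP+FN)
= 120/(120+18)
= 120/138 = 86.96%

86.96%


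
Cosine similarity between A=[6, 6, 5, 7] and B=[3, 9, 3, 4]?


A·B = 6·3 + 6·9 + 5·3 + 7·4 = 115
‖A‖ = √146 = 12.083, ‖B‖ = √115 = 10.7238
cos = 115/(√146·√115) = 115/√16790 = 0.8875

0.8875


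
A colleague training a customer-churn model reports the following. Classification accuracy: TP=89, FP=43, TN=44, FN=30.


Accuracy = (TP+TN)/(TP+TN+FP+FN)
= (89+44)/(206)
= 133/206 = 64.56%

64.56%


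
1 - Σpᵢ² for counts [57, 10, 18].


Probabilities: [57/85, 10/85, 18/85] ≈ [0.6706, 0.1176, 0.2118]
Σpᵢ² = (3249 + 100 + 324)/85² = 3673/7225
Gini = 1 - Σpᵢ² = 1 - 3673/7225 = 0.4916

0.4916


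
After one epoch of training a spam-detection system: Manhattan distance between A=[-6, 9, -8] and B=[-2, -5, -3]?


d = |-6+ 2| + |9+ 5| + |-8+ 3|
  = 4 + 14 + 5
  = 23

23


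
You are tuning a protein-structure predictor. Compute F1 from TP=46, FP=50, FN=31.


Precision = 46/96 = 0.4792
Recall = 46/77 = 0.5974
F1 = 2·P·R/(P+R) = 2·TP/(2·TP+FP+FN) = 92/(92+50+31) = 92/173 = 0.5318

0.5318


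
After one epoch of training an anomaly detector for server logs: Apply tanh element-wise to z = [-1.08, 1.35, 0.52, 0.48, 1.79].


tanh(-1.08) = -0.7932
tanh(1.35) = 0.8741
tanh(0.52) = 0.4777
tanh(0.48) = 0.4462
tanh(1.79) = 0.9458
result = [-0.7932, 0.8741, 0.4777, 0.4462, 0.9458]

[-0.7932, 0.8741, 0.4777, 0.4462, 0.9458]


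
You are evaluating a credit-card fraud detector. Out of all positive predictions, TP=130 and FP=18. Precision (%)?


Precision = TP/(TP+FP)
= 130/(130+18)
= 130/148 = 87.84%

87.84%


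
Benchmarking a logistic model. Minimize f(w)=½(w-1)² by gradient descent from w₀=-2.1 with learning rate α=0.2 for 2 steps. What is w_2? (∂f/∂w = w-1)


step 1: grad = -2.1-1 = -3.1; w = -2.1 - 0.2·(-3.1) = -1.48
step 2: grad = -1.48-1 = -2.48; w = -1.48 - 0.2·(-2.48) = -0.984

-0.984


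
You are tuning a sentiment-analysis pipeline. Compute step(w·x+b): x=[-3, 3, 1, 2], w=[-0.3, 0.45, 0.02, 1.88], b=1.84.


z = (-3)·(-0.3) + (3)·(0.45) + (1)·(0.02) + (2)·(1.88) + 1.84
  = 7.87
step(z) = 1 (z≥0)

1


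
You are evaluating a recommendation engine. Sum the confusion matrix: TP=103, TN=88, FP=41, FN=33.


Total = TP + TN + FP + FN
= 103 + 88 + 41 + 33
= 265
(Predicted positive: 144, predicted negative: 121)

265


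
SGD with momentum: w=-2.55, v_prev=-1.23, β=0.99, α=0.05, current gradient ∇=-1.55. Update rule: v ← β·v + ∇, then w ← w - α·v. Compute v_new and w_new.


v_new = 0.99·-1.23 - 1.55 = -1.2177 - 1.55 = -2.7677
w_new = -2.55 - 0.05·-2.7677 = -2.55 + 0.138385 = -2.411615

v_new=-2.7677, w_new=-2.411615


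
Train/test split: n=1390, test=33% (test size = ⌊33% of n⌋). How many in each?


Test = ⌊1390·33/100⌋ = 458
Train = 1390 - 458 = 932

Train: 932, Test: 458


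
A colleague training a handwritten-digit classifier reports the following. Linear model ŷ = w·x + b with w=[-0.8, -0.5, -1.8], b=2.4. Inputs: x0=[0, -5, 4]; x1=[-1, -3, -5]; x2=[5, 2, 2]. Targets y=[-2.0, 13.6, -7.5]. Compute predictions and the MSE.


ŷ0 = (-0.8)·(0) + (-0.5)·(-5) + (-1.8)·(4) + 2.4 = -2.3
ŷ1 = (-0.8)·(-1) + (-0.5)·(-3) + (-1.8)·(-5) + 2.4 = 13.7
ŷ2 = (-0.8)·(5) + (-0.5)·(2) + (-1.8)·(2) + 2.4 = -6.2
errors² = [0.09, 0.01, 1.69]
MSE = 1.7900/3 = 0.5967

0.5967


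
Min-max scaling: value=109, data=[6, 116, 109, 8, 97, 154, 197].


min=6, max=197
(109-6)/(197-6) = 103/191 = 0.5393

0.5393


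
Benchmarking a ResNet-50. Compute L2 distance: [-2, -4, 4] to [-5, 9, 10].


d = √((-2+ 5)² + (-4-9)² + (4-10)²)
  = √(9 + 169 + 36)
  = √214 = 14.6287

14.6287


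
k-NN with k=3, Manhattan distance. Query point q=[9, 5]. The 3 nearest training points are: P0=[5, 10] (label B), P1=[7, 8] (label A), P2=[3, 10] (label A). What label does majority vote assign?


d(q,P0) = 9  (label B)
d(q,P1) = 5  (label A)
d(q,P2) = 11  (label A)
Votes: A=2, B=1
Majority → A

A


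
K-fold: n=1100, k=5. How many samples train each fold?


Fold size = 1100/5 = 220
Training per fold = 1100 - 220 = 880

880


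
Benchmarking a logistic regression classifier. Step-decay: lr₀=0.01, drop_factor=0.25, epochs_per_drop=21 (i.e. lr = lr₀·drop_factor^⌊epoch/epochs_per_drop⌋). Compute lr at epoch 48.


n_drops = ⌊48/21⌋ = 2
lr = 0.01·0.25^2 = 0.01·0.0625 = 0.000625

0.000625


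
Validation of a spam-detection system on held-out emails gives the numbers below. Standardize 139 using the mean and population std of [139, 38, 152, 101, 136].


μ = 113.2, σ = 41.2184
z = (139 - 113.2)/41.2184 = 0.6259

0.6259


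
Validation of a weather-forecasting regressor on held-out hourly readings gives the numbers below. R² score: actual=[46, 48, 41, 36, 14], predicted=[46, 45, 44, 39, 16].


ȳ = 37
SS_res = Σ(y-ŷ)² = 31
SS_tot = Σ(y-ȳ)² = 748
R² = 1 - SS_res/SS_tot = 1 - 0.0414 = 0.9586

0.9586


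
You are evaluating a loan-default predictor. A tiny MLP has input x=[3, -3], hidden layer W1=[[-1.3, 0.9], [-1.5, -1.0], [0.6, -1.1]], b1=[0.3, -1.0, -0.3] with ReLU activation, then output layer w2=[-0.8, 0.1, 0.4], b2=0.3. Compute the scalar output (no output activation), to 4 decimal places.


z1[0] = (-1.3)·(3) + (0.9)·(-3) + 0.3 = -6.3
z1[1] = (-1.5)·(3) + (-1.0)·(-3) - 1.0 = -2.5
z1[2] = (0.6)·(3) + (-1.1)·(-3) - 0.3 = 4.8
h = ReLU(z1) = [0.0, 0.0, 4.8]
output = (-0.8)·(0.0) + (0.1)·(0.0) + (0.4)·(4.8) + 0.3 = 2.22

2.22


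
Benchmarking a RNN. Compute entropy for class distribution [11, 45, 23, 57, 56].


Probabilities: [11/192, 45/192, 23/192, 57/192, 56/192] ≈ [0.0573, 0.2344, 0.1198, 0.2969, 0.2917]
H = -((11/192)·log₂(11/192) + (45/192)·log₂(45/192) + (23/192)·log₂(23/192) + (57/192)·log₂(57/192) + (56/192)·log₂(56/192))
  = 2.1323 bits

2.1323 bits


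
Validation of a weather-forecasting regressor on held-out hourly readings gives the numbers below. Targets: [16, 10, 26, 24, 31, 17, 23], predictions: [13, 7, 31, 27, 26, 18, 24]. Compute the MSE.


Squared errors: (16-13)²=9, (10-7)²=9, (26-31)²=25, (24-27)²=9, (31-26)²=25, (17-18)²=1, (23-24)²=1
Sum = 79
MSE = 79/7 = 79/7

79/7


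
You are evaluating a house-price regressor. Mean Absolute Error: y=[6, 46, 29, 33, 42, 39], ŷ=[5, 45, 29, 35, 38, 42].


Absolute errors: |6-5|=1, |46-45|=1, |29-29|=0, |33-35|=2, |42-38|=4, |39-42|=3
Sum = 11
MAE = 11/6 = 11/6

11/6


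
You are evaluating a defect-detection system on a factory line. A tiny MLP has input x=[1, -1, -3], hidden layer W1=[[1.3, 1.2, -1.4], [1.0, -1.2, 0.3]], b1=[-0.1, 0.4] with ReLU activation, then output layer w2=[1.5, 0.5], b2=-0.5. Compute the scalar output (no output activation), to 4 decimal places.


z1[0] = (1.3)·(1) + (1.2)·(-1) + (-1.4)·(-3) - 0.1 = 4.2
z1[1] = (1.0)·(1) + (-1.2)·(-1) + (0.3)·(-3) + 0.4 = 1.7
h = ReLU(z1) = [4.2, 1.7]
output = (1.5)·(4.2) + (0.5)·(1.7) - 0.5 = 6.65

6.65


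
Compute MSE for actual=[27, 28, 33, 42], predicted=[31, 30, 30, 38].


Squared errors: (27-31)²=16, (28-30)²=4, (33-30)²=9, (42-38)²=16
Sum = 45
MSE = 45/4 = 45/4

45/4


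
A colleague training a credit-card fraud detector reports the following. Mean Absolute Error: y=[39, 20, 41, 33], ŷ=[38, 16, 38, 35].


Absolute errors: |39-38|=1, |20-16|=4, |41-38|=3, |33-35|=2
Sum = 10
MAE = 10/4 = 5/2

5/2


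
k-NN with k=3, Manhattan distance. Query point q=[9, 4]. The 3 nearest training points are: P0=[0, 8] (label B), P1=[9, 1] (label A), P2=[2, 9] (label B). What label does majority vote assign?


d(q,P0) = 13  (label B)
d(q,P1) = 3  (label A)
d(q,P2) = 12  (label B)
Votes: A=1, B=2
Majority → B

B


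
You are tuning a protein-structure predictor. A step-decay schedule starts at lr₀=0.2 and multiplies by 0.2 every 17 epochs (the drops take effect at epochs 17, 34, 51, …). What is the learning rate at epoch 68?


n_drops = ⌊68/17⌋ = 4
lr = 0.2·0.2^4 = 0.2·0.0016 = 0.00032

0.00032


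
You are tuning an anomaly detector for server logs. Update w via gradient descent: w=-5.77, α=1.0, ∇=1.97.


w_new = w - α·∇
= -5.77 - 1.0·1.97
= -5.77 - 1.97
= -7.74

-7.74


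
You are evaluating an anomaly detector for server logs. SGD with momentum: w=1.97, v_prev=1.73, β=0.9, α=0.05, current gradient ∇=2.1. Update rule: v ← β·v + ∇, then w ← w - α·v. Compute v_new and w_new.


v_new = 0.9·1.73 + 2.1 = 1.557 + 2.1 = 3.657
w_new = 1.97 - 0.05·3.657 = 1.97 - 0.18285 = 1.78715

v_new=3.657, w_new=1.78715


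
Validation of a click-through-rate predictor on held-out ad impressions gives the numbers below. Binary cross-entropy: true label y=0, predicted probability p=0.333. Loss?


BCE = -[y·ln(p) + (1-y)·ln(1-p)]
= -0 - 1·ln(1-0.333)
= -ln(0.667) = 0.405

0.405


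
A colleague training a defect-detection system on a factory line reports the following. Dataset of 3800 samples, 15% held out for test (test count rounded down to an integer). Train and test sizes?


Test = ⌊3800·15/100⌋ = 570
Train = 3800 - 570 = 3230

Train: 3230, Test: 570


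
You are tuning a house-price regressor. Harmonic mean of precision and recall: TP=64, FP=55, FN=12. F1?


Precision = 64/119 = 0.5378
Recall = 64/76 = 0.8421
F1 = 2·P·R/(P+R) = 2·TP/(2·TP+FP+FN) = 128/(128+55+12) = 128/195 = 0.6564

0.6564


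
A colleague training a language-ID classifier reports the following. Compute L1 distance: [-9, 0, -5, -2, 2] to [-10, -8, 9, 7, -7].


d = |-9+ 10| + |0+ 8| + |-5-9| + |-2-7| + |2+ 7|
  = 1 + 8 + 14 + 9 + 9
  = 41

41


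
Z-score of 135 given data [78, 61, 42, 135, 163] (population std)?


μ = 95.8, σ = 45.7707
z = (135 - 95.8)/45.7707 = 0.8564

0.8564


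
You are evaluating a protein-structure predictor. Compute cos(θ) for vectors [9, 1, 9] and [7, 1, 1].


A·B = 9·7 + 1·1 + 9·1 = 73
‖A‖ = √163 = 12.7671, ‖B‖ = √51 = 7.1414
cos = 73/(√163·√51) = 73/√8313 = 0.8007

0.8007


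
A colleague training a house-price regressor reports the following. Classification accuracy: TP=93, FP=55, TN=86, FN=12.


Accuracy = (TP+TN)/(TP+TN+FP+FN)
= (93+86)/(246)
= 179/246 = 72.76%

72.76%


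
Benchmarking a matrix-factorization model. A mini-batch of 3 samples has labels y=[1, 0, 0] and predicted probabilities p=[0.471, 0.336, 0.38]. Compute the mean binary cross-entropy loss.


L[0] = -ln(0.471) = 0.7529
L[1] = -ln(1-0.336) = -ln(0.664) = 0.4095
L[2] = -ln(1-0.38) = -ln(0.62) = 0.478
mean = (0.7529 + 0.4095 + 0.478)/3 = 0.5468

0.5468


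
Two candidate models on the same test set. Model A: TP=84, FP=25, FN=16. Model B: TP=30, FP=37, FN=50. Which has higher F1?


Model A: P=84/109=0.7706, R=84/100=0.84, F1=2PR/(P+R)=2TP/(2TP+FP+FN)=168/209=0.8038
Model B: P=30/67=0.4478, R=30/80=0.375, F1=2PR/(P+R)=2TP/(2TP+FP+FN)=60/147=0.4082
0.8038 > 0.4082 → Model A

Model A


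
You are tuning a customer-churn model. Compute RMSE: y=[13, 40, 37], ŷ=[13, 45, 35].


MSE = 29/3 = 9.6667
RMSE = √(29/3) = 3.1091

3.1091


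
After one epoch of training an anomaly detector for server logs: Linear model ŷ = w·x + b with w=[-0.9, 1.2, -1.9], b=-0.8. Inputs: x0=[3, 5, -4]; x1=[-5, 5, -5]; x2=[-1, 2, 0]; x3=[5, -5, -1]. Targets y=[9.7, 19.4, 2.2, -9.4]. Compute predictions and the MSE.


ŷ0 = (-0.9)·(3) + (1.2)·(5) + (-1.9)·(-4) - 0.8 = 10.1
ŷ1 = (-0.9)·(-5) + (1.2)·(5) + (-1.9)·(-5) - 0.8 = 19.2
ŷ2 = (-0.9)·(-1) + (1.2)·(2) + (-1.9)·(0) - 0.8 = 2.5
ŷ3 = (-0.9)·(5) + (1.2)·(-5) + (-1.9)·(-1) - 0.8 = -9.4
errors² = [0.16, 0.04, 0.09, 0.0]
MSE = 0.2900/4 = 0.0725

0.0725


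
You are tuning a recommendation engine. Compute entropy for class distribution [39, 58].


Probabilities: [39/97, 58/97] ≈ [0.4021, 0.5979]
H = -((39/97)·log₂(39/97) + (58/97)·log₂(58/97))
  = 0.9721 bits

0.9721 bits


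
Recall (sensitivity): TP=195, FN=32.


Recall = TP/(TP+FN)
= 195/(195+32)
= 195/227 = 85.9%

85.9%


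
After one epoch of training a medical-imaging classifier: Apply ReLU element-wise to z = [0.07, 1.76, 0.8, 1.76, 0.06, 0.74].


ReLU(0.07) = max(0, 0.07) = 0.07
ReLU(1.76) = max(0, 1.76) = 1.76
ReLU(0.8) = max(0, 0.8) = 0.8
ReLU(1.76) = max(0, 1.76) = 1.76
ReLU(0.06) = max(0, 0.06) = 0.06
ReLU(0.74) = max(0, 0.74) = 0.74
result = [0.07, 1.76, 0.8, 1.76, 0.06, 0.74]

[0.07, 1.76, 0.8, 1.76, 0.06, 0.74]


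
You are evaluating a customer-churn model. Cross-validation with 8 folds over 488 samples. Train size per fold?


Fold size = 488/8 = 61
Training per fold = 488 - 61 = 427

427


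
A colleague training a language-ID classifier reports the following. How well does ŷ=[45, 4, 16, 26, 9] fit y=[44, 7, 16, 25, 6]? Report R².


ȳ = 19.6
SS_res = Σ(y-ŷ)² = 20
SS_tot = Σ(y-ȳ)² = 981.2
R² = 1 - SS_res/SS_tot = 1 - 0.0204 = 0.9796

0.9796


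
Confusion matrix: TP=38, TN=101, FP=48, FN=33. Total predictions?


Total = TP + TN + FP + FN
= 38 + 101 + 48 + 33
= 220
(Predicted positive: 86, predicted negative: 134)

220


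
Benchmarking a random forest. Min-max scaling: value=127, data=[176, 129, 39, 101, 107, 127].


min=39, max=176
(127-39)/(176-39) = 88/137 = 0.6423

0.6423


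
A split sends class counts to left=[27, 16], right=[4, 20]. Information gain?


Parent = [31, 36], H_parent = 0.996
H_left = 0.9523 (n=43), H_right = 0.65 (n=24)
H_children = (43/67)·0.9523 + (24/67)·0.65 = 0.844
IG = 0.996 - 0.844 = 0.152

0.152


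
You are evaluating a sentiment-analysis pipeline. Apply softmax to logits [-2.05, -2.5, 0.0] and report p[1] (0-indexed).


Exponentials: e^-2.05=0.1287, e^-2.5=0.0821, e^0.0=1
Sum = 1.2108
Softmax = [0.1063, 0.0678, 0.8259]
p[1] = 0.0821/1.2108 = 0.0678

0.0678


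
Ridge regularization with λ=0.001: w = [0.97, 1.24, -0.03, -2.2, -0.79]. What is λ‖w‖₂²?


‖w‖₂² = (0.97)² + (1.24)² + (-0.03)² + (-2.2)² + (-0.79)²
     = 0.9409 + 1.5376 + 0.0009 + 4.84 + 0.6241
     = 7.9435
λ·‖w‖₂² = 0.001·7.9435 = 0.007944

0.007944


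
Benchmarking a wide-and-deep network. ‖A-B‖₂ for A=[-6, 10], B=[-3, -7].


d = √((-6+ 3)² + (10+ 7)²)
  = √(9 + 289)
  = √298 = 17.2627

17.2627


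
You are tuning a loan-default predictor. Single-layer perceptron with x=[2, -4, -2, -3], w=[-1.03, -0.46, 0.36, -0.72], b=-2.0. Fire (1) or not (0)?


z = (2)·(-1.03) + (-4)·(-0.46) + (-2)·(0.36) + (-3)·(-0.72) - 2.0
  = -0.78
step(z) = 0 (z<0)

0


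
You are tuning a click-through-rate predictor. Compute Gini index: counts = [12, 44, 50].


Probabilities: [12/106, 44/106, 50/106] ≈ [0.1132, 0.4151, 0.4717]
Σpᵢ² = (144 + 1936 + 2500)/106² = 4580/11236
Gini = 1 - Σpᵢ² = 1 - 4580/11236 = 0.5924

0.5924


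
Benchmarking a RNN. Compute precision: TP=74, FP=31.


Precision = TP/(TP+FP)
= 74/(74+31)
= 74/105 = 70.48%

70.48%


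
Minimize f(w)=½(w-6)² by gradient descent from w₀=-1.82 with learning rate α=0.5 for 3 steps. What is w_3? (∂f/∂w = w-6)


step 1: grad = -1.82-6 = -7.82; w = -1.82 - 0.5·(-7.82) = 2.09
step 2: grad = 2.09-6 = -3.91; w = 2.09 - 0.5·(-3.91) = 4.045
step 3: grad = 4.045-6 = -1.955; w = 4.045 - 0.5·(-1.955) = 5.0225

5.0225


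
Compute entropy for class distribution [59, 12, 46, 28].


Probabilities: [59/145, 12/145, 46/145, 28/145] ≈ [0.4069, 0.0828, 0.3172, 0.1931]
H = -((59/145)·log₂(59/145) + (12/145)·log₂(12/145) + (46/145)·log₂(46/145) + (28/145)·log₂(28/145))
  = 1.809 bits

1.809 bits


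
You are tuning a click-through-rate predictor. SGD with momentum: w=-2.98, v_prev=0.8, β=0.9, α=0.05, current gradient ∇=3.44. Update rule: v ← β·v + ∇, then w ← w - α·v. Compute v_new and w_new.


v_new = 0.9·0.8 + 3.44 = 0.72 + 3.44 = 4.16
w_new = -2.98 - 0.05·4.16 = -2.98 - 0.208 = -3.188

v_new=4.16, w_new=-3.188


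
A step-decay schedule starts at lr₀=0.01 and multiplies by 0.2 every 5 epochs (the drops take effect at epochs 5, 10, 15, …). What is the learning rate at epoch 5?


n_drops = ⌊5/5⌋ = 1
lr = 0.01·0.2^1 = 0.01·0.2 = 0.002

0.002


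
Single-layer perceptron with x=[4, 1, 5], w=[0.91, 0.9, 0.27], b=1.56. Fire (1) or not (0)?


z = (4)·(0.91) + (1)·(0.9) + (5)·(0.27) + 1.56
  = 7.45
step(z) = 1 (z≥0)

1


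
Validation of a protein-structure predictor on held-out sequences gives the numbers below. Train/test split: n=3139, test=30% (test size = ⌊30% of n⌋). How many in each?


Test = ⌊3139·30/100⌋ = 941
Train = 3139 - 941 = 2198

Train: 2198, Test: 941


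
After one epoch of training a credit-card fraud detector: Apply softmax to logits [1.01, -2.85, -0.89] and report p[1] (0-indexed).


Exponentials: e^1.01=2.7456, e^-2.85=0.0578, e^-0.89=0.4107
Sum = 3.2141
Softmax = [0.8542, 0.018, 0.1278]
p[1] = 0.0578/3.2141 = 0.018

0.018


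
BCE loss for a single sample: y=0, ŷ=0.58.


BCE = -[y·ln(p) + (1-y)·ln(1-p)]
= -0 - 1·ln(1-0.58)
= -ln(0.42) = 0.8675

0.8675


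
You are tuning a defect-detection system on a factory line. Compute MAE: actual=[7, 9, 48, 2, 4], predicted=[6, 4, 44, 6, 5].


Absolute errors: |7-6|=1, |9-4|=5, |48-44|=4, |2-6|=4, |4-5|=1
Sum = 15
MAE = 15/5 = 3

3


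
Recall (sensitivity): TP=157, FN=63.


Recall = TP/(TP+FN)
= 157/(157+63)
= 157/220 = 71.36%

71.36%


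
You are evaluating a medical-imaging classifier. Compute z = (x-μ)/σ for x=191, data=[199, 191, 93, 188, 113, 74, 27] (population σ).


μ = 126.4286, σ = 62.2893
z = (191 - 126.4286)/62.2893 = 1.0366

1.0366


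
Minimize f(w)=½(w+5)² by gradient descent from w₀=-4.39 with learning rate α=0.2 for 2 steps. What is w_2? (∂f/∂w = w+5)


step 1: grad = -4.39+5 = 0.61; w = -4.39 - 0.2·(0.61) = -4.512
step 2: grad = -4.512+5 = 0.488; w = -4.512 - 0.2·(0.488) = -4.6096

-4.6096


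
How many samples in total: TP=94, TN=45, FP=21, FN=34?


Total = TP + TN + FP + FN
= 94 + 45 + 21 + 34
= 194
(Predicted positive: 115, predicted negative: 79)

194


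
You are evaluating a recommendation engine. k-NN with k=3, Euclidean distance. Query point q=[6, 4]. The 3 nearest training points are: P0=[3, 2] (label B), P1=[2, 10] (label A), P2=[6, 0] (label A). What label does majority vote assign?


d(q,P0) = 3.6056  (label B)
d(q,P1) = 7.2111  (label A)
d(q,P2) = 4.0  (label A)
Votes: A=2, B=1
Majority → A

A


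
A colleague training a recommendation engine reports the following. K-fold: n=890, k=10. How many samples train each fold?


Fold size = 890/10 = 89
Training per fold = 890 - 89 = 801

801


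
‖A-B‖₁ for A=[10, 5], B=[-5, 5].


d = |10+ 5| + |5-5|
  = 15 + 0
  = 15

15


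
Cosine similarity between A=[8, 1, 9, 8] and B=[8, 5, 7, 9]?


A·B = 8·8 + 1·5 + 9·7 + 8·9 = 204
‖A‖ = √210 = 14.4914, ‖B‖ = √219 = 14.7986
cos = 204/(√210·√219) = 204/√45990 = 0.9513

0.9513


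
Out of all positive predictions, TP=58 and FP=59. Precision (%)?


Precision = TP/(TP+FP)
= 58/(58+59)
= 58/117 = 49.57%

49.57%


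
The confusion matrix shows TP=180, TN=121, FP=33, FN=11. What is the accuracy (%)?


Accuracy = (TP+TN)/(TP+TN+FP+FN)
= (180+121)/(345)
= 301/345 = 87.25%

87.25%


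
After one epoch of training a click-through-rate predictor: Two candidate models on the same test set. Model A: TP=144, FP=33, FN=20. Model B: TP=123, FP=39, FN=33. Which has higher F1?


Model A: P=144/177=0.8136, R=144/164=0.878, F1=2PR/(P+R)=2TP/(2TP+FP+FN)=288/341=0.8446
Model B: P=123/162=0.7593, R=123/156=0.7885, F1=2PR/(P+R)=2TP/(2TP+FP+FN)=246/318=0.7736
0.8446 > 0.7736 → Model A

Model A


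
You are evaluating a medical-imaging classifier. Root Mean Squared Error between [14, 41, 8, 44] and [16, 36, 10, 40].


MSE = 49/4 = 12.25
RMSE = √(49/4) = 3.5

3.5


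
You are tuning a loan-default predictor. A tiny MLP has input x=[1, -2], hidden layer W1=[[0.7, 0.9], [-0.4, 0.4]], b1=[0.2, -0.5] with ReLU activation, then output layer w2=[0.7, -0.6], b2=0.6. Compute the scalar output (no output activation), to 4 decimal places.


z1[0] = (0.7)·(1) + (0.9)·(-2) + 0.2 = -0.9
z1[1] = (-0.4)·(1) + (0.4)·(-2) - 0.5 = -1.7
h = ReLU(z1) = [0.0, 0.0]
output = (0.7)·(0.0) + (-0.6)·(0.0) + 0.6 = 0.6

0.6


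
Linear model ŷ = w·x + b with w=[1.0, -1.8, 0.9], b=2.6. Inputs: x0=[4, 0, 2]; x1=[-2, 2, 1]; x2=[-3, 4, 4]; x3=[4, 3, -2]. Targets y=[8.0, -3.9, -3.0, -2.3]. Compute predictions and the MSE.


ŷ0 = (1.0)·(4) + (-1.8)·(0) + (0.9)·(2) + 2.6 = 8.4
ŷ1 = (1.0)·(-2) + (-1.8)·(2) + (0.9)·(1) + 2.6 = -2.1
ŷ2 = (1.0)·(-3) + (-1.8)·(4) + (0.9)·(4) + 2.6 = -4.0
ŷ3 = (1.0)·(4) + (-1.8)·(3) + (0.9)·(-2) + 2.6 = -0.6
errors² = [0.16, 3.24, 1.0, 2.89]
MSE = 7.2900/4 = 1.8225

1.8225


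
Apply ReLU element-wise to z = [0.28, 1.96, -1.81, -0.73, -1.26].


ReLU(0.28) = max(0, 0.28) = 0.28
ReLU(1.96) = max(0, 1.96) = 1.96
ReLU(-1.81) = max(0, -1.81) = 0.0
ReLU(-0.73) = max(0, -0.73) = 0.0
ReLU(-1.26) = max(0, -1.26) = 0.0
result = [0.28, 1.96, 0.0, 0.0, 0.0]

[0.28, 1.96, 0.0, 0.0, 0.0]


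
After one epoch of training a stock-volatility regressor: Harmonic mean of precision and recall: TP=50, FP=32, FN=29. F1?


Precision = 50/82 = 0.6098
Recall = 50/79 = 0.6329
F1 = 2·P·R/(P+R) = 2·TP/(2·TP+FP+FN) = 100/(100+32+29) = 100/161 = 0.6211

0.6211


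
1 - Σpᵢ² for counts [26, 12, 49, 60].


Probabilities: [26/147, 12/147, 49/147, 60/147] ≈ [0.1769, 0.0816, 0.3333, 0.4082]
Σpᵢ² = (676 + 144 + 2401 + 3600)/147² = 6821/21609
Gini = 1 - Σpᵢ² = 1 - 6821/21609 = 0.6843

0.6843


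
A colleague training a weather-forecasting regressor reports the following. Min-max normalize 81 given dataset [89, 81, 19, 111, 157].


min=19, max=157
(81-19)/(157-19) = 62/138 = 0.4493

0.4493


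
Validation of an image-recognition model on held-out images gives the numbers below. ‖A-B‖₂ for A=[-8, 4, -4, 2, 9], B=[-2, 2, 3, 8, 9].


d = √((-8+ 2)² + (4-2)² + (-4-3)² + (2-8)² + (9-9)²)
  = √(36 + 4 + 49 + 36 + 0)
  = √125 = 11.1803

11.1803


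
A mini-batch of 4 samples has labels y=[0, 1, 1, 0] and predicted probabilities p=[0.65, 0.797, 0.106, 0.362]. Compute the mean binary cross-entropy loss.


L[0] = -ln(1-0.65) = -ln(0.35) = 1.0498
L[1] = -ln(0.797) = 0.2269
L[2] = -ln(0.106) = 2.2443
L[3] = -ln(1-0.362) = -ln(0.638) = 0.4494
mean = (1.0498 + 0.2269 + 2.2443 + 0.4494)/4 = 0.9926

0.9926


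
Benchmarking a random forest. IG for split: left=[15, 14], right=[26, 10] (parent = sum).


Parent = [41, 24], H_parent = 0.9501
H_left = 0.9991 (n=29), H_right = 0.8524 (n=36)
H_children = (29/65)·0.9991 + (36/65)·0.8524 = 0.9179
IG = 0.9501 - 0.9179 = 0.0322

0.0322


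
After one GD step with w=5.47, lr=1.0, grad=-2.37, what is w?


w_new = w - α·∇
= 5.47 - 1.0·-2.37
= 5.47 + 2.37
= 7.84

7.84


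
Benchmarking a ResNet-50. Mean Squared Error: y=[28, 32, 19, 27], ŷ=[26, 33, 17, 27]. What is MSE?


Squared errors: (28-26)²=4, (32-33)²=1, (19-17)²=4, (27-27)²=0
Sum = 9
MSE = 9/4 = 9/4

9/4


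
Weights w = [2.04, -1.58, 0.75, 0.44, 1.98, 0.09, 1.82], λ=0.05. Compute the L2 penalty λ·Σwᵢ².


‖w‖₂² = (2.04)² + (-1.58)² + (0.75)² + (0.44)² + (1.98)² + (0.09)² + (1.82)²
     = 4.1616 + 2.4964 + 0.5625 + 0.1936 + 3.9204 + 0.0081 + 3.3124
     = 14.655
λ·‖w‖₂² = 0.05·14.655 = 0.73275

0.73275


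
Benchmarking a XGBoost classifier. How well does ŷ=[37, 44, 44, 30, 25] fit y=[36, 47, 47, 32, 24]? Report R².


ȳ = 37.2
SS_res = Σ(y-ŷ)² = 24
SS_tot = Σ(y-ȳ)² = 394.8
R² = 1 - SS_res/SS_tot = 1 - 0.0608 = 0.9392

0.9392


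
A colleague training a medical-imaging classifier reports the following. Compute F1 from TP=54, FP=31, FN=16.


Precision = 54/85 = 0.6353
Recall = 54/70 = 0.7714
F1 = 2·P·R/(P+R) = 2·TP/(2·TP+FP+FN) = 108/(108+31+16) = 108/155 = 0.6968

0.6968


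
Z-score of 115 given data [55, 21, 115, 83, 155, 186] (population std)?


μ = 102.5, σ = 56.5147
z = (115 - 102.5)/56.5147 = 0.2212

0.2212


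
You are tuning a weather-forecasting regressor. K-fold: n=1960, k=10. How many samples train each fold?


Fold size = 1960/10 = 196
Training per fold = 1960 - 196 = 1764

1764


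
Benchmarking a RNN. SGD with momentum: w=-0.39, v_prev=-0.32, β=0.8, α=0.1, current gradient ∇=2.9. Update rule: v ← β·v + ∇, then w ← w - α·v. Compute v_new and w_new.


v_new = 0.8·-0.32 + 2.9 = -0.256 + 2.9 = 2.644
w_new = -0.39 - 0.1·2.644 = -0.39 - 0.2644 = -0.6544

v_new=2.644, w_new=-0.6544


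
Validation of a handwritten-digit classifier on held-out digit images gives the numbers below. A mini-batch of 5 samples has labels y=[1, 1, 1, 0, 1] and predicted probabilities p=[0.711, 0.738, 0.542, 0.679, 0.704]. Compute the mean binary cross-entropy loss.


L[0] = -ln(0.711) = 0.3411
L[1] = -ln(0.738) = 0.3038
L[2] = -ln(0.542) = 0.6125
L[3] = -ln(1-0.679) = -ln(0.321) = 1.1363
L[4] = -ln(0.704) = 0.351
mean = (0.3411 + 0.3038 + 0.6125 + 1.1363 + 0.351)/5 = 0.5489

0.5489


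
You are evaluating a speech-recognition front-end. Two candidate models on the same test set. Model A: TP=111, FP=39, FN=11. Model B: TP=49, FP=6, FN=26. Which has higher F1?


Model A: P=111/150=0.74, R=111/122=0.9098, F1=2PR/(P+R)=2TP/(2TP+FP+FN)=222/272=0.8162
Model B: P=49/55=0.8909, R=49/75=0.6533, F1=2PR/(P+R)=2TP/(2TP+FP+FN)=98/130=0.7538
0.8162 > 0.7538 → Model A

Model A


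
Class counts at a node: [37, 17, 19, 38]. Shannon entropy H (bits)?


Probabilities: [37/111, 17/111, 19/111, 38/111] ≈ [0.3333, 0.1532, 0.1712, 0.3423]
H = -((37/111)·log₂(37/111) + (17/111)·log₂(17/111) + (19/111)·log₂(19/111) + (38/111)·log₂(38/111))
  = 1.9082 bits

1.9082 bits


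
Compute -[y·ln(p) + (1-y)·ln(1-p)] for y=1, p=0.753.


BCE = -[y·ln(p) + (1-y)·ln(1-p)]
= -1·ln(0.753) - 0
= -ln(0.753) = 0.2837

0.2837


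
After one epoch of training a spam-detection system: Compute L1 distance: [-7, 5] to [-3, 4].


d = |-7+ 3| + |5-4|
  = 4 + 1
  = 5

5


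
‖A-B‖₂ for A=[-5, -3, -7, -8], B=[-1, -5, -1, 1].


d = √((-5+ 1)² + (-3+ 5)² + (-7+ 1)² + (-8-1)²)
  = √(16 + 4 + 36 + 81)
  = √137 = 11.7047

11.7047


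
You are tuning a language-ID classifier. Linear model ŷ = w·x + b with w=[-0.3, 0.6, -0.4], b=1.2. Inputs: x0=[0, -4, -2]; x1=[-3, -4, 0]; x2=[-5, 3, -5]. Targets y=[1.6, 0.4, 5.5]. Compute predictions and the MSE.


ŷ0 = (-0.3)·(0) + (0.6)·(-4) + (-0.4)·(-2) + 1.2 = -0.4
ŷ1 = (-0.3)·(-3) + (0.6)·(-4) + (-0.4)·(0) + 1.2 = -0.3
ŷ2 = (-0.3)·(-5) + (0.6)·(3) + (-0.4)·(-5) + 1.2 = 6.5
errors² = [4.0, 0.49, 1.0]
MSE = 5.4900/3 = 1.83

1.83


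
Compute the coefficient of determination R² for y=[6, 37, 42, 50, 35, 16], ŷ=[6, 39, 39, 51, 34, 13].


ȳ = 31
SS_res = Σ(y-ŷ)² = 24
SS_tot = Σ(y-ȳ)² = 1384
R² = 1 - SS_res/SS_tot = 1 - 0.0173 = 0.9827

0.9827


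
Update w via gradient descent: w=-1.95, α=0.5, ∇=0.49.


w_new = w - α·∇
= -1.95 - 0.5·0.49
= -1.95 - 0.245
= -2.195

-2.195


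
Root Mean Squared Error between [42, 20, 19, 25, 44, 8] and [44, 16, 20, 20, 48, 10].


MSE = 66/6 = 11
RMSE = √(66/6) = 3.3166

3.3166


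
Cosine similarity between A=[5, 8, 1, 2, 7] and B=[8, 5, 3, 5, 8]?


A·B = 5·8 + 8·5 + 1·3 + 2·5 + 7·8 = 149
‖A‖ = √143 = 11.9583, ‖B‖ = √187 = 13.6748
cos = 149/(√143·√187) = 149/√26741 = 0.9112

0.9112


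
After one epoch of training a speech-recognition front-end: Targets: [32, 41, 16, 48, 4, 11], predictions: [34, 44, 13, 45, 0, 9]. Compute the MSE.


Squared errors: (32-34)²=4, (41-44)²=9, (16-13)²=9, (48-45)²=9, (4-0)²=16, (11-9)²=4
Sum = 51
MSE = 51/6 = 17/2

17/2


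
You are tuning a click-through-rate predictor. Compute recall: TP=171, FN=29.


Recall = TP/(TP+FN)
= 171/(171+29)
= 171/200 = 85.5%

85.5%


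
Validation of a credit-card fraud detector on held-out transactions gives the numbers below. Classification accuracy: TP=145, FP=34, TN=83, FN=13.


Accuracy = (TP+TN)/(TP+TN+FP+FN)
= (145+83)/(275)
= 228/275 = 82.91%

82.91%


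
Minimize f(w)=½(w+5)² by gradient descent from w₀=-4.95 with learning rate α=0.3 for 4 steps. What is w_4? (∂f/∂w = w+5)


step 1: grad = -4.95+5 = 0.05; w = -4.95 - 0.3·(0.05) = -4.965
step 2: grad = -4.965+5 = 0.035; w = -4.965 - 0.3·(0.035) = -4.9755
step 3: grad = -4.9755+5 = 0.0245; w = -4.9755 - 0.3·(0.0245) = -4.98285
step 4: grad = -4.98285+5 = 0.01715; w = -4.98285 - 0.3·(0.01715) = -4.987995

-4.987995


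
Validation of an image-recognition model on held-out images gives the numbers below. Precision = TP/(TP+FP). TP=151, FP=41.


Precision = TP/(TP+FP)
= 151/(151+41)
= 151/192 = 78.65%

78.65%


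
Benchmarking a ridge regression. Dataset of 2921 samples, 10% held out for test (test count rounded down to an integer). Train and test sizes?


Test = ⌊2921·10/100⌋ = 292
Train = 2921 - 292 = 2629

Train: 2629, Test: 292


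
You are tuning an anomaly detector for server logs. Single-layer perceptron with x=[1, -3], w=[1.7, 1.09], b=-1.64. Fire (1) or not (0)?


z = (1)·(1.7) + (-3)·(1.09) - 1.64
  = -3.21
step(z) = 0 (z<0)

0


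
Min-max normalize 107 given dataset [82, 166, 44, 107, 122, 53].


min=44, max=166
(107-44)/(166-44) = 63/122 = 0.5164

0.5164


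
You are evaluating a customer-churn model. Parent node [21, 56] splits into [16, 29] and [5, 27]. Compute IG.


Parent = [21, 56], H_parent = 0.8454
H_left = 0.9389 (n=45), H_right = 0.6253 (n=32)
H_children = (45/77)·0.9389 + (32/77)·0.6253 = 0.8086
IG = 0.8454 - 0.8086 = 0.0368

0.0368


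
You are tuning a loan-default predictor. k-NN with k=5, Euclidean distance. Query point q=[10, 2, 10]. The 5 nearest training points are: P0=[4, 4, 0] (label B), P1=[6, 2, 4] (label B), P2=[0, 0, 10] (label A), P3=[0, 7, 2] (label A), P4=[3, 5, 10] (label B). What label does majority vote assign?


d(q,P0) = 11.8322  (label B)
d(q,P1) = 7.2111  (label B)
d(q,P2) = 10.198  (label A)
d(q,P3) = 13.7477  (label A)
d(q,P4) = 7.6158  (label B)
Votes: A=2, B=3
Majority → B

B


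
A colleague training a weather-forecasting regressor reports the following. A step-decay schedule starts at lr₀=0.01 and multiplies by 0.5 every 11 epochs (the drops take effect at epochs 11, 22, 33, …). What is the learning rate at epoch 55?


n_drops = ⌊55/11⌋ = 5
lr = 0.01·0.5^5 = 0.01·0.03125 = 0.0003125

0.0003125
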